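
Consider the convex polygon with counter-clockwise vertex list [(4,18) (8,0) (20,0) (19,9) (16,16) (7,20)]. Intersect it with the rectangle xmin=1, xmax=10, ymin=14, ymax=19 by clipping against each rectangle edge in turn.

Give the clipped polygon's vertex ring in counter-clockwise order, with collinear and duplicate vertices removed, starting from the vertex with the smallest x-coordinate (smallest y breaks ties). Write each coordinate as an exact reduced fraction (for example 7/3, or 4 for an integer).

Clipped polygon: [(4,18) (44/9,14) (10,14) (10,56/3) (37/4,19) (11/2,19)]

1. After x ≥ 1: [(4,18) (8,0) (20,0) (19,9) (16,16) (7,20)]
2. After x ≤ 10: [(4,18) (8,0) (10,0) (10,56/3) (7,20)]
3. After y ≥ 14: [(4,18) (44/9,14) (10,14) (10,56/3) (7,20)]
4. After y ≤ 19: [(11/2,19) (4,18) (44/9,14) (10,14) (10,56/3) (37/4,19)]
5. Canonical ring: [(4,18) (44/9,14) (10,14) (10,56/3) (37/4,19) (11/2,19)]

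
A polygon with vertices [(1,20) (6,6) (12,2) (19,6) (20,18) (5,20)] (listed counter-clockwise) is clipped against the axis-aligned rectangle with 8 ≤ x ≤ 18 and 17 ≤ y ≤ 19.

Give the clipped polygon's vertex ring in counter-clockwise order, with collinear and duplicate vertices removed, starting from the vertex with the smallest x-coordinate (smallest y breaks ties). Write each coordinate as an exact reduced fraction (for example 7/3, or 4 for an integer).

1. After x ≥ 8: [(8,14/3) (12,2) (19,6) (20,18) (8,98/5)]
2. After x ≤ 18: [(8,14/3) (12,2) (18,38/7) (18,274/15) (8,98/5)]
3. After y ≥ 17: [(8,17) (18,17) (18,274/15) (8,98/5)]
4. After y ≤ 19: [(8,19) (8,17) (18,17) (18,274/15) (25/2,19)]
5. Canonical ring: [(8,17) (18,17) (18,274/15) (25/2,19) (8,19)]

Clipped polygon: [(8,17) (18,17) (18,274/15) (25/2,19) (8,19)]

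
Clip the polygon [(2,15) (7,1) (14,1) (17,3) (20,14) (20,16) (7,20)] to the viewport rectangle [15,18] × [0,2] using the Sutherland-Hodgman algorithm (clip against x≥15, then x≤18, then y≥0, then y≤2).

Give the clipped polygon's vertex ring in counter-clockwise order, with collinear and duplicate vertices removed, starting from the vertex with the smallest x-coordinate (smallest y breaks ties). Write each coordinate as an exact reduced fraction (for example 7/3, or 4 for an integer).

Clipped polygon: [(15,5/3) (31/2,2) (15,2)]

1. After x ≥ 15: [(15,5/3) (17,3) (20,14) (20,16) (15,228/13)]
2. After x ≤ 18: [(15,5/3) (17,3) (18,20/3) (18,216/13) (15,228/13)]
3. After y ≥ 0: [(15,5/3) (17,3) (18,20/3) (18,216/13) (15,228/13)]
4. After y ≤ 2: [(15,2) (15,5/3) (31/2,2)]
5. Canonical ring: [(15,5/3) (31/2,2) (15,2)]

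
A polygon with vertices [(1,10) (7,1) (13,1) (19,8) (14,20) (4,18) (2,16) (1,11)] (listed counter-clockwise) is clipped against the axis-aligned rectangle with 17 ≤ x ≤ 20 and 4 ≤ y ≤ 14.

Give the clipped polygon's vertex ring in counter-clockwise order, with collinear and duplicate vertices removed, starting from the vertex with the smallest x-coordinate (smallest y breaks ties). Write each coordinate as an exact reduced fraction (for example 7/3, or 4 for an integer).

1. After x ≥ 17: [(17,17/3) (19,8) (17,64/5)]
2. After x ≤ 20: [(17,17/3) (19,8) (17,64/5)]
3. After y ≥ 4: [(17,17/3) (19,8) (17,64/5)]
4. After y ≤ 14: [(17,17/3) (19,8) (17,64/5)]
5. Canonical ring: [(17,17/3) (19,8) (17,64/5)]

Clipped polygon: [(17,17/3) (19,8) (17,64/5)]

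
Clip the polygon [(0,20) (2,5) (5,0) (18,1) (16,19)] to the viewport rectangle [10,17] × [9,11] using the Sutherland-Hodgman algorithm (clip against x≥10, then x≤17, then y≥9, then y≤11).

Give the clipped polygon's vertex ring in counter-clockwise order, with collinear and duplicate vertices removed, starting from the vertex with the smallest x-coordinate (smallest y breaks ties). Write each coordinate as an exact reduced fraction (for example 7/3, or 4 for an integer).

1. After x ≥ 10: [(10,155/8) (10,5/13) (18,1) (16,19)]
2. After x ≤ 17: [(10,155/8) (10,5/13) (17,12/13) (17,10) (16,19)]
3. After y ≥ 9: [(10,155/8) (10,9) (17,9) (17,10) (16,19)]
4. After y ≤ 11: [(10,11) (10,9) (17,9) (17,10) (152/9,11)]
5. Canonical ring: [(10,9) (17,9) (17,10) (152/9,11) (10,11)]

Clipped polygon: [(10,9) (17,9) (17,10) (152/9,11) (10,11)]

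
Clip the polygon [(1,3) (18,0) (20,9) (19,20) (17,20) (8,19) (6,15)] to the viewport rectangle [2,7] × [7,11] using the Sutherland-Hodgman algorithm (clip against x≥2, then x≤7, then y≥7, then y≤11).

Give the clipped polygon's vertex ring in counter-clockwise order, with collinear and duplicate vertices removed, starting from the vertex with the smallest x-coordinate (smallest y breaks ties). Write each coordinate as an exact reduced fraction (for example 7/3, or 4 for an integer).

1. After x ≥ 2: [(2,27/5) (2,48/17) (18,0) (20,9) (19,20) (17,20) (8,19) (6,15)]
2. After x ≤ 7: [(2,27/5) (2,48/17) (7,33/17) (7,17) (6,15)]
3. After y ≥ 7: [(8/3,7) (7,7) (7,17) (6,15)]
4. After y ≤ 11: [(13/3,11) (8/3,7) (7,7) (7,11)]
5. Canonical ring: [(8/3,7) (7,7) (7,11) (13/3,11)]

Clipped polygon: [(8/3,7) (7,7) (7,11) (13/3,11)]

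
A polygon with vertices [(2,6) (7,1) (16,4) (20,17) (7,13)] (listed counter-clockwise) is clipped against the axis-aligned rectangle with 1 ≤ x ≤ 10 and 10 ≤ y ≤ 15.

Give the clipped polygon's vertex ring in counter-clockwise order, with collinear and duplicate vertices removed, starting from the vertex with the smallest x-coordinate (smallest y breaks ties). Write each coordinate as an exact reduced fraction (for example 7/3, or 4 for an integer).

Clipped polygon: [(34/7,10) (10,10) (10,181/13) (7,13)]

1. After x ≥ 1: [(2,6) (7,1) (16,4) (20,17) (7,13)]
2. After x ≤ 10: [(2,6) (7,1) (10,2) (10,181/13) (7,13)]
3. After y ≥ 10: [(34/7,10) (10,10) (10,181/13) (7,13)]
4. After y ≤ 15: [(34/7,10) (10,10) (10,181/13) (7,13)]
5. Canonical ring: [(34/7,10) (10,10) (10,181/13) (7,13)]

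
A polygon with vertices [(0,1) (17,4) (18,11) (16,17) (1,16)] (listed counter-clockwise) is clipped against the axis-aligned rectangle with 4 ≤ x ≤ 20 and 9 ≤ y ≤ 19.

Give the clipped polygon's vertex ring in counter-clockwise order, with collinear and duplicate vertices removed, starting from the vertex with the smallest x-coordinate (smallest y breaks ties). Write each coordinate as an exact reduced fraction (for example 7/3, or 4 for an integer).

Clipped polygon: [(4,9) (124/7,9) (18,11) (16,17) (4,81/5)]

1. After x ≥ 4: [(4,29/17) (17,4) (18,11) (16,17) (4,81/5)]
2. After x ≤ 20: [(4,29/17) (17,4) (18,11) (16,17) (4,81/5)]
3. After y ≥ 9: [(4,9) (124/7,9) (18,11) (16,17) (4,81/5)]
4. After y ≤ 19: [(4,9) (124/7,9) (18,11) (16,17) (4,81/5)]
5. Canonical ring: [(4,9) (124/7,9) (18,11) (16,17) (4,81/5)]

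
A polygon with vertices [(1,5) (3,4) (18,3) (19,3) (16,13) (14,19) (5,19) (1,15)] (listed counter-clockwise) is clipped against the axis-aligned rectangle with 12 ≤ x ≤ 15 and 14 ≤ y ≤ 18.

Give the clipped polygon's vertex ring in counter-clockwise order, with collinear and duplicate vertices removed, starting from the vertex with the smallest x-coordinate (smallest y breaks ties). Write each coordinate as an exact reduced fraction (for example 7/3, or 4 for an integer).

1. After x ≥ 12: [(12,17/5) (18,3) (19,3) (16,13) (14,19) (12,19)]
2. After x ≤ 15: [(12,17/5) (15,16/5) (15,16) (14,19) (12,19)]
3. After y ≥ 14: [(12,14) (15,14) (15,16) (14,19) (12,19)]
4. After y ≤ 18: [(12,18) (12,14) (15,14) (15,16) (43/3,18)]
5. Canonical ring: [(12,14) (15,14) (15,16) (43/3,18) (12,18)]

Clipped polygon: [(12,14) (15,14) (15,16) (43/3,18) (12,18)]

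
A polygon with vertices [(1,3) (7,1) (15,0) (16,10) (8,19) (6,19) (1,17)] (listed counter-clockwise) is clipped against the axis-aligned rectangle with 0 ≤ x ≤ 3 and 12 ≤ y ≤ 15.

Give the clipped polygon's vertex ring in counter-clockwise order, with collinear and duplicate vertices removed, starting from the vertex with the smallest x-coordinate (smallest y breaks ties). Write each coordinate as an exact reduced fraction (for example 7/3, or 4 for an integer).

1. After x ≥ 0: [(1,3) (7,1) (15,0) (16,10) (8,19) (6,19) (1,17)]
2. After x ≤ 3: [(1,3) (3,7/3) (3,89/5) (1,17)]
3. After y ≥ 12: [(1,12) (3,12) (3,89/5) (1,17)]
4. After y ≤ 15: [(1,15) (1,12) (3,12) (3,15)]
5. Canonical ring: [(1,12) (3,12) (3,15) (1,15)]

Clipped polygon: [(1,12) (3,12) (3,15) (1,15)]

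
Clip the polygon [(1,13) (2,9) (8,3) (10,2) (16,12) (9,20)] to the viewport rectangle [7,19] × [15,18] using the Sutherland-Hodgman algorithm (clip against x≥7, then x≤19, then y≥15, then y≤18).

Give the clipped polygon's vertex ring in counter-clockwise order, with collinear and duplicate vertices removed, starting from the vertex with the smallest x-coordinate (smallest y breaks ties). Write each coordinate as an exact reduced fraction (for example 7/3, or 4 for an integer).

1. After x ≥ 7: [(7,73/4) (7,4) (8,3) (10,2) (16,12) (9,20)]
2. After x ≤ 19: [(7,73/4) (7,4) (8,3) (10,2) (16,12) (9,20)]
3. After y ≥ 15: [(7,73/4) (7,15) (107/8,15) (9,20)]
4. After y ≤ 18: [(7,18) (7,15) (107/8,15) (43/4,18)]
5. Canonical ring: [(7,15) (107/8,15) (43/4,18) (7,18)]

Clipped polygon: [(7,15) (107/8,15) (43/4,18) (7,18)]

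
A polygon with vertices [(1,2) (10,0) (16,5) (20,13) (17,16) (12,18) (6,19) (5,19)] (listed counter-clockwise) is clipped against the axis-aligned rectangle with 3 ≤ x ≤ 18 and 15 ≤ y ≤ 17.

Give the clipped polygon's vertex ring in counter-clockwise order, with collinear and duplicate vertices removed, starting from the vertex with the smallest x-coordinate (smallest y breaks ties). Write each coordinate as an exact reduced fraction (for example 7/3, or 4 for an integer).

Clipped polygon: [(69/17,15) (18,15) (17,16) (29/2,17) (77/17,17)]

1. After x ≥ 3: [(3,21/2) (3,14/9) (10,0) (16,5) (20,13) (17,16) (12,18) (6,19) (5,19)]
2. After x ≤ 18: [(3,21/2) (3,14/9) (10,0) (16,5) (18,9) (18,15) (17,16) (12,18) (6,19) (5,19)]
3. After y ≥ 15: [(69/17,15) (18,15) (18,15) (17,16) (12,18) (6,19) (5,19)]
4. After y ≤ 17: [(77/17,17) (69/17,15) (18,15) (18,15) (17,16) (29/2,17)]
5. Canonical ring: [(69/17,15) (18,15) (17,16) (29/2,17) (77/17,17)]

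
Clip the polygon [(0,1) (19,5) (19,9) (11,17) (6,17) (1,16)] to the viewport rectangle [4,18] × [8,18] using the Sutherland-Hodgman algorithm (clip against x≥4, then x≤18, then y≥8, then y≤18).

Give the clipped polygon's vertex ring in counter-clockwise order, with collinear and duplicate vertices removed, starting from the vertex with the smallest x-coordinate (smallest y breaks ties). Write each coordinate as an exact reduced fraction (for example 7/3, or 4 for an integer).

1. After x ≥ 4: [(4,35/19) (19,5) (19,9) (11,17) (6,17) (4,83/5)]
2. After x ≤ 18: [(4,35/19) (18,91/19) (18,10) (11,17) (6,17) (4,83/5)]
3. After y ≥ 8: [(4,8) (18,8) (18,10) (11,17) (6,17) (4,83/5)]
4. After y ≤ 18: [(4,8) (18,8) (18,10) (11,17) (6,17) (4,83/5)]
5. Canonical ring: [(4,8) (18,8) (18,10) (11,17) (6,17) (4,83/5)]

Clipped polygon: [(4,8) (18,8) (18,10) (11,17) (6,17) (4,83/5)]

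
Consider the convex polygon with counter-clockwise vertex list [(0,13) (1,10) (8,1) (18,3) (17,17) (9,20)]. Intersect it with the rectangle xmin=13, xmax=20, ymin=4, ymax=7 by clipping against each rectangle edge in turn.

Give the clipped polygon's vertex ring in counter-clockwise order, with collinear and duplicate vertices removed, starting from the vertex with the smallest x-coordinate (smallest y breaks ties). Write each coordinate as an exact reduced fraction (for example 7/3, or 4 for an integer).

1. After x ≥ 13: [(13,2) (18,3) (17,17) (13,37/2)]
2. After x ≤ 20: [(13,2) (18,3) (17,17) (13,37/2)]
3. After y ≥ 4: [(13,4) (251/14,4) (17,17) (13,37/2)]
4. After y ≤ 7: [(13,7) (13,4) (251/14,4) (124/7,7)]
5. Canonical ring: [(13,4) (251/14,4) (124/7,7) (13,7)]

Clipped polygon: [(13,4) (251/14,4) (124/7,7) (13,7)]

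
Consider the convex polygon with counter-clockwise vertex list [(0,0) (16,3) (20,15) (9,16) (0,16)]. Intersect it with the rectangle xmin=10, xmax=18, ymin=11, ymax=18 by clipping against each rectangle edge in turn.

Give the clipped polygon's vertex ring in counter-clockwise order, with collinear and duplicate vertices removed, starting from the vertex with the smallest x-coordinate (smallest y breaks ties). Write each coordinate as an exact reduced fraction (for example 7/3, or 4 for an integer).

Clipped polygon: [(10,11) (18,11) (18,167/11) (10,175/11)]

1. After x ≥ 10: [(10,15/8) (16,3) (20,15) (10,175/11)]
2. After x ≤ 18: [(10,15/8) (16,3) (18,9) (18,167/11) (10,175/11)]
3. After y ≥ 11: [(10,11) (18,11) (18,167/11) (10,175/11)]
4. After y ≤ 18: [(10,11) (18,11) (18,167/11) (10,175/11)]
5. Canonical ring: [(10,11) (18,11) (18,167/11) (10,175/11)]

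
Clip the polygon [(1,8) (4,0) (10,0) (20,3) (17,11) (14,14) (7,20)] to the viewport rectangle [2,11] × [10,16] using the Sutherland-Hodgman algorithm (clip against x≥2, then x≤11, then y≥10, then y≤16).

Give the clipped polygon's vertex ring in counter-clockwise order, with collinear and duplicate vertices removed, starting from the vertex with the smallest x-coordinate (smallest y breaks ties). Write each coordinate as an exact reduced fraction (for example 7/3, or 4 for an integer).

Clipped polygon: [(2,10) (11,10) (11,16) (5,16)]

1. After x ≥ 2: [(2,10) (2,16/3) (4,0) (10,0) (20,3) (17,11) (14,14) (7,20)]
2. After x ≤ 11: [(2,10) (2,16/3) (4,0) (10,0) (11,3/10) (11,116/7) (7,20)]
3. After y ≥ 10: [(2,10) (2,10) (11,10) (11,116/7) (7,20)]
4. After y ≤ 16: [(5,16) (2,10) (2,10) (11,10) (11,16)]
5. Canonical ring: [(2,10) (11,10) (11,16) (5,16)]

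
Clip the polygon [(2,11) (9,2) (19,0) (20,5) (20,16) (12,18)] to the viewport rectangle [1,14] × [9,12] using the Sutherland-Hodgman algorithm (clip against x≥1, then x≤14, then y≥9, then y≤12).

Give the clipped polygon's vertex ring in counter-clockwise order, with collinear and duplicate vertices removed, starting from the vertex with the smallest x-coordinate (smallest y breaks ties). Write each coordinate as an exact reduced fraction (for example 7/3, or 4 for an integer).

Clipped polygon: [(2,11) (32/9,9) (14,9) (14,12) (24/7,12)]

1. After x ≥ 1: [(2,11) (9,2) (19,0) (20,5) (20,16) (12,18)]
2. After x ≤ 14: [(2,11) (9,2) (14,1) (14,35/2) (12,18)]
3. After y ≥ 9: [(2,11) (32/9,9) (14,9) (14,35/2) (12,18)]
4. After y ≤ 12: [(24/7,12) (2,11) (32/9,9) (14,9) (14,12)]
5. Canonical ring: [(2,11) (32/9,9) (14,9) (14,12) (24/7,12)]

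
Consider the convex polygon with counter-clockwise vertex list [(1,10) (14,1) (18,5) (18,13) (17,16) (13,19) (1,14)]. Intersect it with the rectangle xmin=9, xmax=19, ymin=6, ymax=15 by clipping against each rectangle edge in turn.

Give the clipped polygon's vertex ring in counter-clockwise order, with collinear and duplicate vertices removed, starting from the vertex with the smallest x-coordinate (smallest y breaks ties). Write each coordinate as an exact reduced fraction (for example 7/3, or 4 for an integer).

Clipped polygon: [(9,6) (18,6) (18,13) (52/3,15) (9,15)]

1. After x ≥ 9: [(9,58/13) (14,1) (18,5) (18,13) (17,16) (13,19) (9,52/3)]
2. After x ≤ 19: [(9,58/13) (14,1) (18,5) (18,13) (17,16) (13,19) (9,52/3)]
3. After y ≥ 6: [(9,6) (18,6) (18,13) (17,16) (13,19) (9,52/3)]
4. After y ≤ 15: [(9,15) (9,6) (18,6) (18,13) (52/3,15)]
5. Canonical ring: [(9,6) (18,6) (18,13) (52/3,15) (9,15)]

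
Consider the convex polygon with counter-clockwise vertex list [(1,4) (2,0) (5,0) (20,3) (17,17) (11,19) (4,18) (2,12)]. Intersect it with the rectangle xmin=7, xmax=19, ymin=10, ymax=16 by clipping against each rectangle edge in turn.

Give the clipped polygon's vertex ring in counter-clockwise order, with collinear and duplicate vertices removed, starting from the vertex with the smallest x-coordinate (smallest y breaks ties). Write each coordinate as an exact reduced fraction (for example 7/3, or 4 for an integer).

1. After x ≥ 7: [(7,2/5) (20,3) (17,17) (11,19) (7,129/7)]
2. After x ≤ 19: [(7,2/5) (19,14/5) (19,23/3) (17,17) (11,19) (7,129/7)]
3. After y ≥ 10: [(7,10) (37/2,10) (17,17) (11,19) (7,129/7)]
4. After y ≤ 16: [(7,16) (7,10) (37/2,10) (241/14,16)]
5. Canonical ring: [(7,10) (37/2,10) (241/14,16) (7,16)]

Clipped polygon: [(7,10) (37/2,10) (241/14,16) (7,16)]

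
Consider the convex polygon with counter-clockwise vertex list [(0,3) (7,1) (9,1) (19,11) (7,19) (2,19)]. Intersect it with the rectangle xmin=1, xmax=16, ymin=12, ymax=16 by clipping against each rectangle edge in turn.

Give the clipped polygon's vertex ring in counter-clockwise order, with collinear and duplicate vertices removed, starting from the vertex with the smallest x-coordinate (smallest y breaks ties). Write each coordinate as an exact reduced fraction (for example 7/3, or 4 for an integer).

1. After x ≥ 1: [(1,11) (1,19/7) (7,1) (9,1) (19,11) (7,19) (2,19)]
2. After x ≤ 16: [(1,11) (1,19/7) (7,1) (9,1) (16,8) (16,13) (7,19) (2,19)]
3. After y ≥ 12: [(9/8,12) (16,12) (16,13) (7,19) (2,19)]
4. After y ≤ 16: [(13/8,16) (9/8,12) (16,12) (16,13) (23/2,16)]
5. Canonical ring: [(9/8,12) (16,12) (16,13) (23/2,16) (13/8,16)]

Clipped polygon: [(9/8,12) (16,12) (16,13) (23/2,16) (13/8,16)]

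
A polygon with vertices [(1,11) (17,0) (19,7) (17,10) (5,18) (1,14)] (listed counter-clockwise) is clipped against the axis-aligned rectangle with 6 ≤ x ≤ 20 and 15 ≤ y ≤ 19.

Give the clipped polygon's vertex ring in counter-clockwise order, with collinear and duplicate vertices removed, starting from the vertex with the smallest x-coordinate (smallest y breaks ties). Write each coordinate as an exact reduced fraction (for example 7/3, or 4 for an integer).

Clipped polygon: [(6,15) (19/2,15) (6,52/3)]

1. After x ≥ 6: [(6,121/16) (17,0) (19,7) (17,10) (6,52/3)]
2. After x ≤ 20: [(6,121/16) (17,0) (19,7) (17,10) (6,52/3)]
3. After y ≥ 15: [(6,15) (19/2,15) (6,52/3)]
4. After y ≤ 19: [(6,15) (19/2,15) (6,52/3)]
5. Canonical ring: [(6,15) (19/2,15) (6,52/3)]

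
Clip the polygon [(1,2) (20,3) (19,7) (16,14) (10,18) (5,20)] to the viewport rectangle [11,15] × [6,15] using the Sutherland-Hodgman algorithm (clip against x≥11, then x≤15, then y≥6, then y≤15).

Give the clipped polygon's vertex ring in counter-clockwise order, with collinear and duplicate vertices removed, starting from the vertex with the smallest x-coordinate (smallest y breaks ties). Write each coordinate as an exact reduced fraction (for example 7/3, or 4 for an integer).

Clipped polygon: [(11,6) (15,6) (15,44/3) (29/2,15) (11,15)]

1. After x ≥ 11: [(11,48/19) (20,3) (19,7) (16,14) (11,52/3)]
2. After x ≤ 15: [(11,48/19) (15,52/19) (15,44/3) (11,52/3)]
3. After y ≥ 6: [(11,6) (15,6) (15,44/3) (11,52/3)]
4. After y ≤ 15: [(11,15) (11,6) (15,6) (15,44/3) (29/2,15)]
5. Canonical ring: [(11,6) (15,6) (15,44/3) (29/2,15) (11,15)]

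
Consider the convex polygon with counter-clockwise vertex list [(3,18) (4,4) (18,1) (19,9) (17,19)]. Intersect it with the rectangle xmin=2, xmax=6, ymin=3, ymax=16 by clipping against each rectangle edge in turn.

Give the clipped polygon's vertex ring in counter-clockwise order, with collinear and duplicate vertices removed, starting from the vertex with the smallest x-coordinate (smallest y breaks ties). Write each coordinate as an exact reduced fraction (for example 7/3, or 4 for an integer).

Clipped polygon: [(22/7,16) (4,4) (6,25/7) (6,16)]

1. After x ≥ 2: [(3,18) (4,4) (18,1) (19,9) (17,19)]
2. After x ≤ 6: [(6,255/14) (3,18) (4,4) (6,25/7)]
3. After y ≥ 3: [(6,255/14) (3,18) (4,4) (6,25/7)]
4. After y ≤ 16: [(6,16) (22/7,16) (4,4) (6,25/7)]
5. Canonical ring: [(22/7,16) (4,4) (6,25/7) (6,16)]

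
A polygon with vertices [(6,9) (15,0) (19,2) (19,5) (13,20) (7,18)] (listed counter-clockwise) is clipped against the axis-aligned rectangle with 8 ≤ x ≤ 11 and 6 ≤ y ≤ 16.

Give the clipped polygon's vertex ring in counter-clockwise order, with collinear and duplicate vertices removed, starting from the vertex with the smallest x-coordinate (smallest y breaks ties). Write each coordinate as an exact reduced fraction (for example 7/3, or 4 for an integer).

1. After x ≥ 8: [(8,7) (15,0) (19,2) (19,5) (13,20) (8,55/3)]
2. After x ≤ 11: [(8,7) (11,4) (11,58/3) (8,55/3)]
3. After y ≥ 6: [(8,7) (9,6) (11,6) (11,58/3) (8,55/3)]
4. After y ≤ 16: [(8,16) (8,7) (9,6) (11,6) (11,16)]
5. Canonical ring: [(8,7) (9,6) (11,6) (11,16) (8,16)]

Clipped polygon: [(8,7) (9,6) (11,6) (11,16) (8,16)]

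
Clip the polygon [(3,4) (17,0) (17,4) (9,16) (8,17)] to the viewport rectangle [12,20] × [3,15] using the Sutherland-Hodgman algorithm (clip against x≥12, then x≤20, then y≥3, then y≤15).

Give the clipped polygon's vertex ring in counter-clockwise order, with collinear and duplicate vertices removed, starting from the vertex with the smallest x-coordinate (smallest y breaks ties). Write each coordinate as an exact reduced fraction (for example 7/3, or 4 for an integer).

Clipped polygon: [(12,3) (17,3) (17,4) (12,23/2)]

1. After x ≥ 12: [(12,10/7) (17,0) (17,4) (12,23/2)]
2. After x ≤ 20: [(12,10/7) (17,0) (17,4) (12,23/2)]
3. After y ≥ 3: [(12,3) (17,3) (17,4) (12,23/2)]
4. After y ≤ 15: [(12,3) (17,3) (17,4) (12,23/2)]
5. Canonical ring: [(12,3) (17,3) (17,4) (12,23/2)]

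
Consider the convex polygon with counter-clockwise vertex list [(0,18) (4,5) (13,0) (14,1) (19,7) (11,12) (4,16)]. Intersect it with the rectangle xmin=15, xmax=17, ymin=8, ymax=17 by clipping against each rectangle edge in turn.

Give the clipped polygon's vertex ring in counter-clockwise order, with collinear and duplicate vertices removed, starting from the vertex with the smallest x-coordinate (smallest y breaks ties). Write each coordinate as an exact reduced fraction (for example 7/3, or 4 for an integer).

1. After x ≥ 15: [(15,11/5) (19,7) (15,19/2)]
2. After x ≤ 17: [(15,11/5) (17,23/5) (17,33/4) (15,19/2)]
3. After y ≥ 8: [(15,8) (17,8) (17,33/4) (15,19/2)]
4. After y ≤ 17: [(15,8) (17,8) (17,33/4) (15,19/2)]
5. Canonical ring: [(15,8) (17,8) (17,33/4) (15,19/2)]

Clipped polygon: [(15,8) (17,8) (17,33/4) (15,19/2)]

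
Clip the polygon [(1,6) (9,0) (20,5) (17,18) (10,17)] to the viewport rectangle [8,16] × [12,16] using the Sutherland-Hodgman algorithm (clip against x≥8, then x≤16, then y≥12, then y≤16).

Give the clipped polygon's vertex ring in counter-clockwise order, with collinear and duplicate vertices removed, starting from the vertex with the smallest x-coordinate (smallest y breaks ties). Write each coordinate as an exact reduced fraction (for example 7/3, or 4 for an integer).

1. After x ≥ 8: [(8,131/9) (8,3/4) (9,0) (20,5) (17,18) (10,17)]
2. After x ≤ 16: [(8,131/9) (8,3/4) (9,0) (16,35/11) (16,125/7) (10,17)]
3. After y ≥ 12: [(8,131/9) (8,12) (16,12) (16,125/7) (10,17)]
4. After y ≤ 16: [(101/11,16) (8,131/9) (8,12) (16,12) (16,16)]
5. Canonical ring: [(8,12) (16,12) (16,16) (101/11,16) (8,131/9)]

Clipped polygon: [(8,12) (16,12) (16,16) (101/11,16) (8,131/9)]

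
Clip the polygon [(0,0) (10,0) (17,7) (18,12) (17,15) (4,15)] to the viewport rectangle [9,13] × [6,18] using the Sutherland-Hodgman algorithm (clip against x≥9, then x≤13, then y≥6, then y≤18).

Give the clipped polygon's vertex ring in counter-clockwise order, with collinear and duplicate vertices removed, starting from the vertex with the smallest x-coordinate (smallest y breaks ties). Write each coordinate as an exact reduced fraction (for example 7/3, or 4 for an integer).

Clipped polygon: [(9,6) (13,6) (13,15) (9,15)]

1. After x ≥ 9: [(9,0) (10,0) (17,7) (18,12) (17,15) (9,15)]
2. After x ≤ 13: [(9,0) (10,0) (13,3) (13,15) (9,15)]
3. After y ≥ 6: [(9,6) (13,6) (13,15) (9,15)]
4. After y ≤ 18: [(9,6) (13,6) (13,15) (9,15)]
5. Canonical ring: [(9,6) (13,6) (13,15) (9,15)]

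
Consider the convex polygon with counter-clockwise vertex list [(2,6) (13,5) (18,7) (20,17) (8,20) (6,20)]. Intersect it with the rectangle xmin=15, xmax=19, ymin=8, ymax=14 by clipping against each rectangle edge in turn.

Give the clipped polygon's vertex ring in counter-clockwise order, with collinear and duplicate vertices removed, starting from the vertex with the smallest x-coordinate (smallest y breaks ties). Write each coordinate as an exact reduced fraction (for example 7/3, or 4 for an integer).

Clipped polygon: [(15,8) (91/5,8) (19,12) (19,14) (15,14)]

1. After x ≥ 15: [(15,29/5) (18,7) (20,17) (15,73/4)]
2. After x ≤ 19: [(15,29/5) (18,7) (19,12) (19,69/4) (15,73/4)]
3. After y ≥ 8: [(15,8) (91/5,8) (19,12) (19,69/4) (15,73/4)]
4. After y ≤ 14: [(15,14) (15,8) (91/5,8) (19,12) (19,14)]
5. Canonical ring: [(15,8) (91/5,8) (19,12) (19,14) (15,14)]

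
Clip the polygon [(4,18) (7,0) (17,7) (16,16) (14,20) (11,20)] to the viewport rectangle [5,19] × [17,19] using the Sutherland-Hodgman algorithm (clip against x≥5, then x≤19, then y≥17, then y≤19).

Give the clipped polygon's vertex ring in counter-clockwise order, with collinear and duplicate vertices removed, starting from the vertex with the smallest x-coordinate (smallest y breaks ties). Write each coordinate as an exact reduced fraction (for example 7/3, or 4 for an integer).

1. After x ≥ 5: [(5,128/7) (5,12) (7,0) (17,7) (16,16) (14,20) (11,20)]
2. After x ≤ 19: [(5,128/7) (5,12) (7,0) (17,7) (16,16) (14,20) (11,20)]
3. After y ≥ 17: [(5,128/7) (5,17) (31/2,17) (14,20) (11,20)]
4. After y ≤ 19: [(15/2,19) (5,128/7) (5,17) (31/2,17) (29/2,19)]
5. Canonical ring: [(5,17) (31/2,17) (29/2,19) (15/2,19) (5,128/7)]

Clipped polygon: [(5,17) (31/2,17) (29/2,19) (15/2,19) (5,128/7)]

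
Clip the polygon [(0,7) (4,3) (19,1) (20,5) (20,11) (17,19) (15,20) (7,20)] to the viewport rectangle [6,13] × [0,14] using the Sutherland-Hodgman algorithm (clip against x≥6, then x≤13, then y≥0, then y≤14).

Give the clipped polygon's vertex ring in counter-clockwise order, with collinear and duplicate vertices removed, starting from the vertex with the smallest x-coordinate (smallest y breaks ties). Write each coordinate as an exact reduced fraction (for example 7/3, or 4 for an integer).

1. After x ≥ 6: [(6,127/7) (6,41/15) (19,1) (20,5) (20,11) (17,19) (15,20) (7,20)]
2. After x ≤ 13: [(6,127/7) (6,41/15) (13,9/5) (13,20) (7,20)]
3. After y ≥ 0: [(6,127/7) (6,41/15) (13,9/5) (13,20) (7,20)]
4. After y ≤ 14: [(6,14) (6,41/15) (13,9/5) (13,14)]
5. Canonical ring: [(6,41/15) (13,9/5) (13,14) (6,14)]

Clipped polygon: [(6,41/15) (13,9/5) (13,14) (6,14)]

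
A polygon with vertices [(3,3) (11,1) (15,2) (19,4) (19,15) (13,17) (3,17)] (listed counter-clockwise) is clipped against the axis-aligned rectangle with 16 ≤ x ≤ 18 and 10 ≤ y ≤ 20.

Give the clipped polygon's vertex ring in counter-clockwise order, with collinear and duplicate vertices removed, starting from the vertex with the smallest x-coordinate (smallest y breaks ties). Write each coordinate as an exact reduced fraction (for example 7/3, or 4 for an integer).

1. After x ≥ 16: [(16,5/2) (19,4) (19,15) (16,16)]
2. After x ≤ 18: [(16,5/2) (18,7/2) (18,46/3) (16,16)]
3. After y ≥ 10: [(16,10) (18,10) (18,46/3) (16,16)]
4. After y ≤ 20: [(16,10) (18,10) (18,46/3) (16,16)]
5. Canonical ring: [(16,10) (18,10) (18,46/3) (16,16)]

Clipped polygon: [(16,10) (18,10) (18,46/3) (16,16)]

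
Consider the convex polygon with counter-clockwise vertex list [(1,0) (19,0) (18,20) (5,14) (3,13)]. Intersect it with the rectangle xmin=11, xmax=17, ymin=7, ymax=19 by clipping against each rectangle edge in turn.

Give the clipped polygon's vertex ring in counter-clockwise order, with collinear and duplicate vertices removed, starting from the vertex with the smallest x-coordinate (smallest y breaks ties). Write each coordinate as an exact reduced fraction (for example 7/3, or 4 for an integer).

Clipped polygon: [(11,7) (17,7) (17,19) (95/6,19) (11,218/13)]

1. After x ≥ 11: [(11,0) (19,0) (18,20) (11,218/13)]
2. After x ≤ 17: [(11,0) (17,0) (17,254/13) (11,218/13)]
3. After y ≥ 7: [(11,7) (17,7) (17,254/13) (11,218/13)]
4. After y ≤ 19: [(11,7) (17,7) (17,19) (95/6,19) (11,218/13)]
5. Canonical ring: [(11,7) (17,7) (17,19) (95/6,19) (11,218/13)]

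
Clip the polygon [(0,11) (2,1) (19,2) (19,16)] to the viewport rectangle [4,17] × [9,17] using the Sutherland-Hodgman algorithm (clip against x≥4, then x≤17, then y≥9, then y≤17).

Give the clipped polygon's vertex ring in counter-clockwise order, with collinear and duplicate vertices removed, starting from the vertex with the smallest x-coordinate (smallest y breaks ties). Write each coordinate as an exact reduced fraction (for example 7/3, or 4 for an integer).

1. After x ≥ 4: [(4,229/19) (4,19/17) (19,2) (19,16)]
2. After x ≤ 17: [(17,294/19) (4,229/19) (4,19/17) (17,32/17)]
3. After y ≥ 9: [(17,9) (17,294/19) (4,229/19) (4,9)]
4. After y ≤ 17: [(17,9) (17,294/19) (4,229/19) (4,9)]
5. Canonical ring: [(4,9) (17,9) (17,294/19) (4,229/19)]

Clipped polygon: [(4,9) (17,9) (17,294/19) (4,229/19)]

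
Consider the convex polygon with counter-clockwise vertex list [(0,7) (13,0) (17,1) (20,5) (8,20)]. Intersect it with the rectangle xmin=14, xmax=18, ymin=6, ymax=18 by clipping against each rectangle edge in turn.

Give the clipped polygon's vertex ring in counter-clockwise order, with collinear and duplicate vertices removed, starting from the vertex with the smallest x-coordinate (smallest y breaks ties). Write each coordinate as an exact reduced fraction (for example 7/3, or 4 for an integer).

Clipped polygon: [(14,6) (18,6) (18,15/2) (14,25/2)]

1. After x ≥ 14: [(14,1/4) (17,1) (20,5) (14,25/2)]
2. After x ≤ 18: [(14,1/4) (17,1) (18,7/3) (18,15/2) (14,25/2)]
3. After y ≥ 6: [(14,6) (18,6) (18,15/2) (14,25/2)]
4. After y ≤ 18: [(14,6) (18,6) (18,15/2) (14,25/2)]
5. Canonical ring: [(14,6) (18,6) (18,15/2) (14,25/2)]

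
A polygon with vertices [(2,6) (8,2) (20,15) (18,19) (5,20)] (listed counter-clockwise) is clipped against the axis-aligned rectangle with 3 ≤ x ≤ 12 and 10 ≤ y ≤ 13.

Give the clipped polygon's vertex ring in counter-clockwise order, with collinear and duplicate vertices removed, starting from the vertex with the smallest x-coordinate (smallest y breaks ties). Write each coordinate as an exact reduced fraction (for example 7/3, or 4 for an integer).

1. After x ≥ 3: [(3,32/3) (3,16/3) (8,2) (20,15) (18,19) (5,20)]
2. After x ≤ 12: [(3,32/3) (3,16/3) (8,2) (12,19/3) (12,253/13) (5,20)]
3. After y ≥ 10: [(3,32/3) (3,10) (12,10) (12,253/13) (5,20)]
4. After y ≤ 13: [(7/2,13) (3,32/3) (3,10) (12,10) (12,13)]
5. Canonical ring: [(3,10) (12,10) (12,13) (7/2,13) (3,32/3)]

Clipped polygon: [(3,10) (12,10) (12,13) (7/2,13) (3,32/3)]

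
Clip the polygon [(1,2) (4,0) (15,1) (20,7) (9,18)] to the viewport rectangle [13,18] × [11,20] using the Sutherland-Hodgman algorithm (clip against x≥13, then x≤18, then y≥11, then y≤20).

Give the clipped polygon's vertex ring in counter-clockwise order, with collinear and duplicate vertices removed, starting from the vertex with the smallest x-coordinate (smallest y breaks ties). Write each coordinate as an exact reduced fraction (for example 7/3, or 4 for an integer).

Clipped polygon: [(13,11) (16,11) (13,14)]

1. After x ≥ 13: [(13,9/11) (15,1) (20,7) (13,14)]
2. After x ≤ 18: [(13,9/11) (15,1) (18,23/5) (18,9) (13,14)]
3. After y ≥ 11: [(13,11) (16,11) (13,14)]
4. After y ≤ 20: [(13,11) (16,11) (13,14)]
5. Canonical ring: [(13,11) (16,11) (13,14)]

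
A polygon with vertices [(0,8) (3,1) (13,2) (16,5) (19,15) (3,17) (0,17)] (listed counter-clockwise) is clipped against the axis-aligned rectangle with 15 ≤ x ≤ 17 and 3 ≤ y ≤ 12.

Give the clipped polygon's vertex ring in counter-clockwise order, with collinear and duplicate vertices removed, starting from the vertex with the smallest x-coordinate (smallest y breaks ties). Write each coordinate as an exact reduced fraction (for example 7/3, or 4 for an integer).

1. After x ≥ 15: [(15,4) (16,5) (19,15) (15,31/2)]
2. After x ≤ 17: [(15,4) (16,5) (17,25/3) (17,61/4) (15,31/2)]
3. After y ≥ 3: [(15,4) (16,5) (17,25/3) (17,61/4) (15,31/2)]
4. After y ≤ 12: [(15,12) (15,4) (16,5) (17,25/3) (17,12)]
5. Canonical ring: [(15,4) (16,5) (17,25/3) (17,12) (15,12)]

Clipped polygon: [(15,4) (16,5) (17,25/3) (17,12) (15,12)]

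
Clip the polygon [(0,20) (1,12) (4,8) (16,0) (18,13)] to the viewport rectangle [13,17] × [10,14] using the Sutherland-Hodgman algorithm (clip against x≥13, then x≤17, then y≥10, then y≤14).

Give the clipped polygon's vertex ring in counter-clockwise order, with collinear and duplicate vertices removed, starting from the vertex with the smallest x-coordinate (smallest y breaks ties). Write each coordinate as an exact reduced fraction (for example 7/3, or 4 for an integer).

1. After x ≥ 13: [(13,269/18) (13,2) (16,0) (18,13)]
2. After x ≤ 17: [(17,241/18) (13,269/18) (13,2) (16,0) (17,13/2)]
3. After y ≥ 10: [(17,10) (17,241/18) (13,269/18) (13,10)]
4. After y ≤ 14: [(17,10) (17,241/18) (108/7,14) (13,14) (13,10)]
5. Canonical ring: [(13,10) (17,10) (17,241/18) (108/7,14) (13,14)]

Clipped polygon: [(13,10) (17,10) (17,241/18) (108/7,14) (13,14)]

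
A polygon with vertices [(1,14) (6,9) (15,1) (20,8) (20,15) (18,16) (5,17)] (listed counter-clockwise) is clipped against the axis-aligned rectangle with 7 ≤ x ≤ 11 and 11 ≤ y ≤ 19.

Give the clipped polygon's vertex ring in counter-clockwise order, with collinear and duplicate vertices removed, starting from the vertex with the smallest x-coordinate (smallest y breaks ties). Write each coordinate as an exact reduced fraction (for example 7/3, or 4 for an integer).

Clipped polygon: [(7,11) (11,11) (11,215/13) (7,219/13)]

1. After x ≥ 7: [(7,73/9) (15,1) (20,8) (20,15) (18,16) (7,219/13)]
2. After x ≤ 11: [(7,73/9) (11,41/9) (11,215/13) (7,219/13)]
3. After y ≥ 11: [(7,11) (11,11) (11,215/13) (7,219/13)]
4. After y ≤ 19: [(7,11) (11,11) (11,215/13) (7,219/13)]
5. Canonical ring: [(7,11) (11,11) (11,215/13) (7,219/13)]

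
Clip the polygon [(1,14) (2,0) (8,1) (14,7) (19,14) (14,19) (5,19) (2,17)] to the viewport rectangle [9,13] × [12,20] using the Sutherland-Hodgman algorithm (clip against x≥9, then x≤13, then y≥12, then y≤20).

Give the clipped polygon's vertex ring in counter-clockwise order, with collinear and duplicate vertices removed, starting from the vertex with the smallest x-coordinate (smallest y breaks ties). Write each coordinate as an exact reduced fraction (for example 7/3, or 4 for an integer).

Clipped polygon: [(9,12) (13,12) (13,19) (9,19)]

1. After x ≥ 9: [(9,2) (14,7) (19,14) (14,19) (9,19)]
2. After x ≤ 13: [(9,2) (13,6) (13,19) (9,19)]
3. After y ≥ 12: [(9,12) (13,12) (13,19) (9,19)]
4. After y ≤ 20: [(9,12) (13,12) (13,19) (9,19)]
5. Canonical ring: [(9,12) (13,12) (13,19) (9,19)]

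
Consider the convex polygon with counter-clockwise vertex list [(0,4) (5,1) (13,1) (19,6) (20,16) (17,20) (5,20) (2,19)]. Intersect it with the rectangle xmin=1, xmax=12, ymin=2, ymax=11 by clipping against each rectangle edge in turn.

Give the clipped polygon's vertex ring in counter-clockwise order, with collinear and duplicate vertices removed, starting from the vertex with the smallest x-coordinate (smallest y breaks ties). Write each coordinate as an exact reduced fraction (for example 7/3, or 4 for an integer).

Clipped polygon: [(1,17/5) (10/3,2) (12,2) (12,11) (1,11)]

1. After x ≥ 1: [(1,23/2) (1,17/5) (5,1) (13,1) (19,6) (20,16) (17,20) (5,20) (2,19)]
2. After x ≤ 12: [(1,23/2) (1,17/5) (5,1) (12,1) (12,20) (5,20) (2,19)]
3. After y ≥ 2: [(1,23/2) (1,17/5) (10/3,2) (12,2) (12,20) (5,20) (2,19)]
4. After y ≤ 11: [(1,11) (1,17/5) (10/3,2) (12,2) (12,11)]
5. Canonical ring: [(1,17/5) (10/3,2) (12,2) (12,11) (1,11)]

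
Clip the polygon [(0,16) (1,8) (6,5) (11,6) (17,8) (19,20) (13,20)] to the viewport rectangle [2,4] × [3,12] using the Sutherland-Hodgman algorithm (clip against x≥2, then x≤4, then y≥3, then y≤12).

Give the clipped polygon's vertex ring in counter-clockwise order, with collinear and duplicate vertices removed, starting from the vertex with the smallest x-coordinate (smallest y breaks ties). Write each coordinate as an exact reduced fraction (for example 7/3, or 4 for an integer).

Clipped polygon: [(2,37/5) (4,31/5) (4,12) (2,12)]

1. After x ≥ 2: [(2,216/13) (2,37/5) (6,5) (11,6) (17,8) (19,20) (13,20)]
2. After x ≤ 4: [(4,224/13) (2,216/13) (2,37/5) (4,31/5)]
3. After y ≥ 3: [(4,224/13) (2,216/13) (2,37/5) (4,31/5)]
4. After y ≤ 12: [(4,12) (2,12) (2,37/5) (4,31/5)]
5. Canonical ring: [(2,37/5) (4,31/5) (4,12) (2,12)]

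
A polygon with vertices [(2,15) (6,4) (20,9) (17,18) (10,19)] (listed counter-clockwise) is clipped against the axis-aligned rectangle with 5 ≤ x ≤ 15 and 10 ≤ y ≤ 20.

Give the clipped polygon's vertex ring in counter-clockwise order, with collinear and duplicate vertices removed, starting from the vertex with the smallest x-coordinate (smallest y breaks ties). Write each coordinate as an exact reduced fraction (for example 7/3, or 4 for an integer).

1. After x ≥ 5: [(5,33/2) (5,27/4) (6,4) (20,9) (17,18) (10,19)]
2. After x ≤ 15: [(5,33/2) (5,27/4) (6,4) (15,101/14) (15,128/7) (10,19)]
3. After y ≥ 10: [(5,33/2) (5,10) (15,10) (15,128/7) (10,19)]
4. After y ≤ 20: [(5,33/2) (5,10) (15,10) (15,128/7) (10,19)]
5. Canonical ring: [(5,10) (15,10) (15,128/7) (10,19) (5,33/2)]

Clipped polygon: [(5,10) (15,10) (15,128/7) (10,19) (5,33/2)]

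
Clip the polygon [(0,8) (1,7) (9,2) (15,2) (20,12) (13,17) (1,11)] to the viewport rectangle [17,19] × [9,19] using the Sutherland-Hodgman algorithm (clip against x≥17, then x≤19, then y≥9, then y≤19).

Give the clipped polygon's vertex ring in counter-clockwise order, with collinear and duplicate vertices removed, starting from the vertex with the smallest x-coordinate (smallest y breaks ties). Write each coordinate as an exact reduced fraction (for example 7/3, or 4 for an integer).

Clipped polygon: [(17,9) (37/2,9) (19,10) (19,89/7) (17,99/7)]

1. After x ≥ 17: [(17,6) (20,12) (17,99/7)]
2. After x ≤ 19: [(17,6) (19,10) (19,89/7) (17,99/7)]
3. After y ≥ 9: [(17,9) (37/2,9) (19,10) (19,89/7) (17,99/7)]
4. After y ≤ 19: [(17,9) (37/2,9) (19,10) (19,89/7) (17,99/7)]
5. Canonical ring: [(17,9) (37/2,9) (19,10) (19,89/7) (17,99/7)]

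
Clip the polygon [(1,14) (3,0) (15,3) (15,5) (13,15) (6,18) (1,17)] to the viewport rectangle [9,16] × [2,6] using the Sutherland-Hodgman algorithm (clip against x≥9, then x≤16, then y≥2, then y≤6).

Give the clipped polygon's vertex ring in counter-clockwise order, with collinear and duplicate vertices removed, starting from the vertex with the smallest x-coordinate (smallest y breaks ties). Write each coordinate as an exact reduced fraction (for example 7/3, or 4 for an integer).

Clipped polygon: [(9,2) (11,2) (15,3) (15,5) (74/5,6) (9,6)]

1. After x ≥ 9: [(9,3/2) (15,3) (15,5) (13,15) (9,117/7)]
2. After x ≤ 16: [(9,3/2) (15,3) (15,5) (13,15) (9,117/7)]
3. After y ≥ 2: [(9,2) (11,2) (15,3) (15,5) (13,15) (9,117/7)]
4. After y ≤ 6: [(9,6) (9,2) (11,2) (15,3) (15,5) (74/5,6)]
5. Canonical ring: [(9,2) (11,2) (15,3) (15,5) (74/5,6) (9,6)]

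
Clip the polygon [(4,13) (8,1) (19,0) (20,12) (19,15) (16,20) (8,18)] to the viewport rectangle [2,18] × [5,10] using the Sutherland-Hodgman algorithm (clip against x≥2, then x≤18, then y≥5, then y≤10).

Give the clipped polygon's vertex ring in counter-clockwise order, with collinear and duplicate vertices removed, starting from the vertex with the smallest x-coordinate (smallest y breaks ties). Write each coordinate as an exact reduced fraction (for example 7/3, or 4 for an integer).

1. After x ≥ 2: [(4,13) (8,1) (19,0) (20,12) (19,15) (16,20) (8,18)]
2. After x ≤ 18: [(4,13) (8,1) (18,1/11) (18,50/3) (16,20) (8,18)]
3. After y ≥ 5: [(4,13) (20/3,5) (18,5) (18,50/3) (16,20) (8,18)]
4. After y ≤ 10: [(5,10) (20/3,5) (18,5) (18,10)]
5. Canonical ring: [(5,10) (20/3,5) (18,5) (18,10)]

Clipped polygon: [(5,10) (20/3,5) (18,5) (18,10)]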